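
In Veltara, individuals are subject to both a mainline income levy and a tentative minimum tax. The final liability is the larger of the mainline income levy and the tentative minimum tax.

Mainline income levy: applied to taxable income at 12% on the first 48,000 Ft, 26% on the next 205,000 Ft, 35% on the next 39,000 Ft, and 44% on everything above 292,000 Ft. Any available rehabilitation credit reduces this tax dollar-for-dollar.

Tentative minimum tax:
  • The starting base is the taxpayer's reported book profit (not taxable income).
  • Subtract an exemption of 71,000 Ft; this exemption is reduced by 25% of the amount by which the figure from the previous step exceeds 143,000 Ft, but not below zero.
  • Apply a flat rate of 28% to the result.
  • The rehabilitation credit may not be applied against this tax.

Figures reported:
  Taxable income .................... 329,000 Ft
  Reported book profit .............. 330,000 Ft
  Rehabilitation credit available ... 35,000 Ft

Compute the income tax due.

Tentative minimum tax:
  Base (reported book profit): 330,000 Ft
  Exemption: 71,000 Ft − 25% × (330,000 Ft − 143,000 Ft) = 71,000 Ft − 46,750 Ft = 24,250 Ft
  Base: 330,000 Ft − 24,250 Ft = 305,750 Ft
  305,750 Ft × 28% = 85,610 Ft

Mainline income levy:
  48,000 Ft × 12% = 5,760 Ft
  205,000 Ft × 26% = 53,300 Ft
  39,000 Ft × 35% = 13,650 Ft
  37,000 Ft × 44% = 16,280 Ft
  → 88,990 Ft
  Less rehabilitation credit 35,000 Ft → 53,990 Ft

85,610 Ft > 53,990 Ft, so the tentative minimum tax is the binding amount.

85,610 Ft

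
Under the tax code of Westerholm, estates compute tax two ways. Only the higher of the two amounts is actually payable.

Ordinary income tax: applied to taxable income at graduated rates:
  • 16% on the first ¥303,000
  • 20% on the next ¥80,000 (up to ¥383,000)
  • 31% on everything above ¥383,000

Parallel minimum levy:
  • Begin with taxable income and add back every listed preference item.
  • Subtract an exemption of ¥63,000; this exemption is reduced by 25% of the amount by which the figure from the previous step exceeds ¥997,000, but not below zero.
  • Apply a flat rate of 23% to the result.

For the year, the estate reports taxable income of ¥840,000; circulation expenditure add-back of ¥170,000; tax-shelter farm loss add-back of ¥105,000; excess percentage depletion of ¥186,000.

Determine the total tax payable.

Ordinary income tax:
  ¥303,000 × 16% = ¥48,480
  ¥80,000 × 20% = ¥16,000
  ¥457,000 × 31% = ¥141,670
  → ¥206,150

Parallel minimum levy:
  Adjusted income: ¥840,000 + ¥170,000 + ¥105,000 + ¥186,000 = ¥1,301,000
  Exemption: 25% × (¥1,301,000 − ¥997,000) = ¥76,000 ≥ ¥63,000, so the exemption is fully phased out
  Base: ¥1,301,000 − ¥0 = ¥1,301,000
  ¥1,301,000 × 23% = ¥299,230

¥299,230 > ¥206,150, so the parallel minimum levy is the binding amount.

¥299,230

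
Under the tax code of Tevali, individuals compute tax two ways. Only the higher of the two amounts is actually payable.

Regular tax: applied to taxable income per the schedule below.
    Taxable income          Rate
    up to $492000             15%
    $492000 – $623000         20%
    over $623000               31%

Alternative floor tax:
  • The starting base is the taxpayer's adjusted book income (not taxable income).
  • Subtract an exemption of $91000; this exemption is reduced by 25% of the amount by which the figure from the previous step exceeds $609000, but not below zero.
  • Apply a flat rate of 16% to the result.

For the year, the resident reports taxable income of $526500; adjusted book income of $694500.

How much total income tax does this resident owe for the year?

$99980

Regular tax:
  $492000 × 15% = $73800
  $34500 × 20% = $6900
  → $80700

Alternative floor tax:
  Base (adjusted book income): $694500
  Exemption: $91000 − 25% × ($694500 − $609000) = $91000 − $21375 = $69625
  Base: $694500 − $69625 = $624875
  $624875 × 16% = $99980

$99980 > $80700, so the alternative floor tax is the binding amount.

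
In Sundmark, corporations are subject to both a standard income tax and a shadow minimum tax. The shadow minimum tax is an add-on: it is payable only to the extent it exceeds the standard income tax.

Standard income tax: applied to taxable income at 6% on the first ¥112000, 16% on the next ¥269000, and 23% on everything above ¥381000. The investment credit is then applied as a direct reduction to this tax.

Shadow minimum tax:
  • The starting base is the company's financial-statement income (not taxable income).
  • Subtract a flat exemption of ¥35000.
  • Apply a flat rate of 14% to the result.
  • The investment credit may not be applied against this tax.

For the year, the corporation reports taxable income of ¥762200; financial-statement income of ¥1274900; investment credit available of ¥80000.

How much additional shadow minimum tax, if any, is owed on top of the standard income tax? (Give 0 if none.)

Shadow minimum tax:
  Base (financial-statement income): ¥1274900
  Less exemption ¥35000 → base ¥1239900
  ¥1239900 × 14% = ¥173586

Standard income tax:
  ¥112000 × 6% = ¥6720
  ¥269000 × 16% = ¥43040
  ¥381200 × 23% = ¥87676
  → ¥137436
  Less investment credit ¥80000 → ¥57436

Excess of shadow minimum tax over standard income tax: ¥173586 − ¥57436 = ¥116150.

¥116150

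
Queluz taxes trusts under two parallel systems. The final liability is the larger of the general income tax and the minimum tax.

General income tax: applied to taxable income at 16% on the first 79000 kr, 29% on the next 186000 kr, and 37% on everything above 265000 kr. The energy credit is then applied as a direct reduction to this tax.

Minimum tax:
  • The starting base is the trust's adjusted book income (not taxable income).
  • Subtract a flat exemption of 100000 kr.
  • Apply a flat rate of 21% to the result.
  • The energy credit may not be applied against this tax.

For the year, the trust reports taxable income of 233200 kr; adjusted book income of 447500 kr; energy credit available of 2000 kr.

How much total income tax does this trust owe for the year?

72975 kr

General income tax:
  79000 kr × 16% = 12640 kr
  154200 kr × 29% = 44718 kr
  → 57358 kr
  Less energy credit 2000 kr → 55358 kr

Minimum tax:
  Base (adjusted book income): 447500 kr
  Less exemption 100000 kr → base 347500 kr
  347500 kr × 21% = 72975 kr

72975 kr > 55358 kr, so the minimum tax is the binding amount.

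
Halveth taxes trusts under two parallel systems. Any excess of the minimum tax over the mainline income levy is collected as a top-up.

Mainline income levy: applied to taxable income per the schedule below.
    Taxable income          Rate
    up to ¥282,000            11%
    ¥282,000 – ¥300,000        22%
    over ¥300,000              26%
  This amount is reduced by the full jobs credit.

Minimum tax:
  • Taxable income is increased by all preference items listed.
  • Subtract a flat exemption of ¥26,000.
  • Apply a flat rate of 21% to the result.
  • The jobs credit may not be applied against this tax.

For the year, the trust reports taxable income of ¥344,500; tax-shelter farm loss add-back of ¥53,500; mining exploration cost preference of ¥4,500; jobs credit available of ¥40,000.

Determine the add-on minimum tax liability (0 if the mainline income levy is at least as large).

Minimum tax:
  Adjusted income: ¥344,500 + ¥53,500 + ¥4,500 = ¥402,500
  Less exemption ¥26,000 → base ¥376,500
  ¥376,500 × 21% = ¥79,065

Mainline income levy:
  ¥282,000 × 11% = ¥31,020
  ¥18,000 × 22% = ¥3,960
  ¥44,500 × 26% = ¥11,570
  → ¥46,550
  Less jobs credit ¥40,000 → ¥6,550

Excess of minimum tax over mainline income levy: ¥79,065 − ¥6,550 = ¥72,515.

¥72,515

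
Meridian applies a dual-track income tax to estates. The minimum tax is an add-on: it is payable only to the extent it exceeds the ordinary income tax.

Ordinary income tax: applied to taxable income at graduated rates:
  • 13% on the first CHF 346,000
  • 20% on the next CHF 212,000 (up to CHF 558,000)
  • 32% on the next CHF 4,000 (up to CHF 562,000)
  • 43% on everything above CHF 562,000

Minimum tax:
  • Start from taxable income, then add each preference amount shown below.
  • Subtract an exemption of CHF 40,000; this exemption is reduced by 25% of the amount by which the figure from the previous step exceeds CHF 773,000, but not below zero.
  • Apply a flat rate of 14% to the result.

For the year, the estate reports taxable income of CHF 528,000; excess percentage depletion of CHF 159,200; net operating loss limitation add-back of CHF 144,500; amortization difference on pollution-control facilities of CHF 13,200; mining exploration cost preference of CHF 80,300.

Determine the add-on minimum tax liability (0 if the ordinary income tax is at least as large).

CHF 47,875

Minimum tax:
  Adjusted income: CHF 528,000 + CHF 159,200 + CHF 144,500 + CHF 13,200 + CHF 80,300 = CHF 925,200
  Exemption: CHF 40,000 − 25% × (CHF 925,200 − CHF 773,000) = CHF 40,000 − CHF 38,050 = CHF 1,950
  Base: CHF 925,200 − CHF 1,950 = CHF 923,250
  CHF 923,250 × 14% = CHF 129,255

Ordinary income tax:
  CHF 346,000 × 13% = CHF 44,980
  CHF 182,000 × 20% = CHF 36,400
  → CHF 81,380

Excess of minimum tax over ordinary income tax: CHF 129,255 − CHF 81,380 = CHF 47,875.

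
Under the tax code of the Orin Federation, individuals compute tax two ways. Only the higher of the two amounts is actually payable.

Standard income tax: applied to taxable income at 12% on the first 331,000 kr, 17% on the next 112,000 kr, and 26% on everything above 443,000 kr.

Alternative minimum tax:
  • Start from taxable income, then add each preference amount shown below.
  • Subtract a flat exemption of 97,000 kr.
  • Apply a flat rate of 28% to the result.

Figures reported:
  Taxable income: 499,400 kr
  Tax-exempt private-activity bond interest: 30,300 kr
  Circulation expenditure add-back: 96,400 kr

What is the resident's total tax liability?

148,148 kr

Standard income tax:
  331,000 kr × 12% = 39,720 kr
  112,000 kr × 17% = 19,040 kr
  56,400 kr × 26% = 14,664 kr
  → 73,424 kr

Alternative minimum tax:
  Adjusted income: 499,400 kr + 30,300 kr + 96,400 kr = 626,100 kr
  Less exemption 97,000 kr → base 529,100 kr
  529,100 kr × 28% = 148,148 kr

148,148 kr > 73,424 kr, so the alternative minimum tax is the binding amount.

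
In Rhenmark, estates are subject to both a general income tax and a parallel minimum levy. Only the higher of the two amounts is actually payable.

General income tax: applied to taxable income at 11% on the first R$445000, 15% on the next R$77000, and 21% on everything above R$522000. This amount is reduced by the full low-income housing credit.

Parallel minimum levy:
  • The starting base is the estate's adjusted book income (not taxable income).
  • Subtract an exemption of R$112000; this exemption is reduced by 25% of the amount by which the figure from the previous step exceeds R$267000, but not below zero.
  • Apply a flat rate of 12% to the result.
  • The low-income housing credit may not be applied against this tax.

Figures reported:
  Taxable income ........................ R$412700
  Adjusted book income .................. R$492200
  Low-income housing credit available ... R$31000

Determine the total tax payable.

General income tax:
  R$412700 × 11% = R$45397
  Less low-income housing credit R$31000 → R$14397

Parallel minimum levy:
  Base (adjusted book income): R$492200
  Exemption: R$112000 − 25% × (R$492200 − R$267000) = R$112000 − R$56300 = R$55700
  Base: R$492200 − R$55700 = R$436500
  R$436500 × 12% = R$52380

R$52380 > R$14397, so the parallel minimum levy is the binding amount.

R$52380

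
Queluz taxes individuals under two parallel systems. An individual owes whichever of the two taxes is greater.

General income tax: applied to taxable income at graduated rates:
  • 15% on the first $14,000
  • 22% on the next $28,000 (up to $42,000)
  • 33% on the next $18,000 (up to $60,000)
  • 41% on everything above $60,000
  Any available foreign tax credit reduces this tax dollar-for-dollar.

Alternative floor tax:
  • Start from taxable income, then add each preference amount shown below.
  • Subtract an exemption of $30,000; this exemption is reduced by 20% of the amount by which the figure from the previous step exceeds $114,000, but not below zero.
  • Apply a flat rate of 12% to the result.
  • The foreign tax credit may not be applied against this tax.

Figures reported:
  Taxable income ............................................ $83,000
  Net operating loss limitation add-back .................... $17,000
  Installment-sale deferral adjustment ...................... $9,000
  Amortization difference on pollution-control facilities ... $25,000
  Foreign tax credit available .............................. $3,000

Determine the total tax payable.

Alternative floor tax:
  Adjusted income: $83,000 + $17,000 + $9,000 + $25,000 = $134,000
  Exemption: $30,000 − 20% × ($134,000 − $114,000) = $30,000 − $4,000 = $26,000
  Base: $134,000 − $26,000 = $108,000
  $108,000 × 12% = $12,960

General income tax:
  $14,000 × 15% = $2,100
  $28,000 × 22% = $6,160
  $18,000 × 33% = $5,940
  $23,000 × 41% = $9,430
  → $23,630
  Less foreign tax credit $3,000 → $20,630

$20,630 > $12,960, so the general income tax governs.

$20,630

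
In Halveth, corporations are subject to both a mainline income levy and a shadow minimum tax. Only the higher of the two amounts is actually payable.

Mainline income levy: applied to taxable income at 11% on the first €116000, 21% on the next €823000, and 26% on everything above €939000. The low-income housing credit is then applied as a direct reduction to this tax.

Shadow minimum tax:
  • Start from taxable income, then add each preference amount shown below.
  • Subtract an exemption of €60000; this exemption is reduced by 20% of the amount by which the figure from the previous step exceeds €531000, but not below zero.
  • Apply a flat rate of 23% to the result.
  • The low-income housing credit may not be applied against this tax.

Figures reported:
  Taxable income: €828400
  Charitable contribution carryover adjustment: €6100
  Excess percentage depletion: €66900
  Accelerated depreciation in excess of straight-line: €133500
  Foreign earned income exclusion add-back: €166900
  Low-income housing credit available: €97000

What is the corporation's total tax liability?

€276414

Shadow minimum tax:
  Adjusted income: €828400 + €6100 + €66900 + €133500 + €166900 = €1201800
  Exemption: 20% × (€1201800 − €531000) = €134160 ≥ €60000, so the exemption is fully phased out
  Base: €1201800 − €0 = €1201800
  €1201800 × 23% = €276414

Mainline income levy:
  €116000 × 11% = €12760
  €712400 × 21% = €149604
  → €162364
  Less low-income housing credit €97000 → €65364

€276414 > €65364, so the shadow minimum tax is the binding amount.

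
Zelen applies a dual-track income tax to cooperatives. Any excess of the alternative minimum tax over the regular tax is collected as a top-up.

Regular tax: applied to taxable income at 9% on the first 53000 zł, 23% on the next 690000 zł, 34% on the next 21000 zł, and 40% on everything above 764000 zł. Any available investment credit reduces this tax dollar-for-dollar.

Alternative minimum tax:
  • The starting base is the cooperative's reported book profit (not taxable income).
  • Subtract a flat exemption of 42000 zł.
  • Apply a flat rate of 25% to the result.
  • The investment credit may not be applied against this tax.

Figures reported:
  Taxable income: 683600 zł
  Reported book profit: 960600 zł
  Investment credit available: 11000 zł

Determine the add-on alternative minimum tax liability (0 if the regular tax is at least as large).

Alternative minimum tax:
  Base (reported book profit): 960600 zł
  Less exemption 42000 zł → base 918600 zł
  918600 zł × 25% = 229650 zł

Regular tax:
  53000 zł × 9% = 4770 zł
  630600 zł × 23% = 145038 zł
  → 149808 zł
  Less investment credit 11000 zł → 138808 zł

Excess of alternative minimum tax over regular tax: 229650 zł − 138808 zł = 90842 zł.

90842 zł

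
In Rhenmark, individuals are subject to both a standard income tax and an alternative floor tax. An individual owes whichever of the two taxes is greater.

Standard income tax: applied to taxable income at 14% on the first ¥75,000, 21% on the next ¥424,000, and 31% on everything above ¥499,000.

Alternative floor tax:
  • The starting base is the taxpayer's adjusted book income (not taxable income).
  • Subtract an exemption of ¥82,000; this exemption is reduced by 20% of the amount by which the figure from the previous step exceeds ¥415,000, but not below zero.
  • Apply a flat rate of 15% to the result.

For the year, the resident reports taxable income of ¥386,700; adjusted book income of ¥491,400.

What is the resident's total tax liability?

¥75,957

Standard income tax:
  ¥75,000 × 14% = ¥10,500
  ¥311,700 × 21% = ¥65,457
  → ¥75,957

Alternative floor tax:
  Base (adjusted book income): ¥491,400
  Exemption: ¥82,000 − 20% × (¥491,400 − ¥415,000) = ¥82,000 − ¥15,280 = ¥66,720
  Base: ¥491,400 − ¥66,720 = ¥424,680
  ¥424,680 × 15% = ¥63,702

¥75,957 > ¥63,702, so the standard income tax governs.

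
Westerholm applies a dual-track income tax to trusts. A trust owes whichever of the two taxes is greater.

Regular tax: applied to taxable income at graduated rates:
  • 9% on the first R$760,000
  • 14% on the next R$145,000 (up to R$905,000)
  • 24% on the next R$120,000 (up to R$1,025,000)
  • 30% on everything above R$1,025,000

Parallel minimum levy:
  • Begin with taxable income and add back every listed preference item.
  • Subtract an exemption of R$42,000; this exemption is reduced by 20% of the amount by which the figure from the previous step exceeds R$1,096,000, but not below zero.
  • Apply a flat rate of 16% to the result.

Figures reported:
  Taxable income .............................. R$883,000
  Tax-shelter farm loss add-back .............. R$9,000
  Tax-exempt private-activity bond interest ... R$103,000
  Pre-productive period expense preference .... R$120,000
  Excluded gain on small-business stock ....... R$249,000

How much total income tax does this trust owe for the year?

R$218,240

Regular tax:
  R$760,000 × 9% = R$68,400
  R$123,000 × 14% = R$17,220
  → R$85,620

Parallel minimum levy:
  Adjusted income: R$883,000 + R$9,000 + R$103,000 + R$120,000 + R$249,000 = R$1,364,000
  Exemption: 20% × (R$1,364,000 − R$1,096,000) = R$53,600 ≥ R$42,000, so the exemption is fully phased out
  Base: R$1,364,000 − R$0 = R$1,364,000
  R$1,364,000 × 16% = R$218,240

R$218,240 > R$85,620, so the parallel minimum levy is the binding amount.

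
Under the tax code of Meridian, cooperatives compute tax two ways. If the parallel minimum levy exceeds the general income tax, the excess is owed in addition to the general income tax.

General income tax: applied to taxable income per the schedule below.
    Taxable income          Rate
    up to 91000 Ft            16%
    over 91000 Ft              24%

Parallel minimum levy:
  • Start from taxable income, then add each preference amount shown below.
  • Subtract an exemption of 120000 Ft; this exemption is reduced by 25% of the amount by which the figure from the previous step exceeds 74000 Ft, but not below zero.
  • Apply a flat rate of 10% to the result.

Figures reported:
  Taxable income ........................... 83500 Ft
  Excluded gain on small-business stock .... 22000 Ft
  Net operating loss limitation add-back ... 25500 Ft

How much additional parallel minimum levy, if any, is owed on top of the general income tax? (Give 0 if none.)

0 Ft

Parallel minimum levy:
  Adjusted income: 83500 Ft + 22000 Ft + 25500 Ft = 131000 Ft
  Exemption: 120000 Ft − 25% × (131000 Ft − 74000 Ft) = 120000 Ft − 14250 Ft = 105750 Ft
  Base: 131000 Ft − 105750 Ft = 25250 Ft
  25250 Ft × 10% = 2525 Ft

General income tax:
  83500 Ft × 16% = 13360 Ft

2525 Ft ≤ 13360 Ft, so no add-on is due.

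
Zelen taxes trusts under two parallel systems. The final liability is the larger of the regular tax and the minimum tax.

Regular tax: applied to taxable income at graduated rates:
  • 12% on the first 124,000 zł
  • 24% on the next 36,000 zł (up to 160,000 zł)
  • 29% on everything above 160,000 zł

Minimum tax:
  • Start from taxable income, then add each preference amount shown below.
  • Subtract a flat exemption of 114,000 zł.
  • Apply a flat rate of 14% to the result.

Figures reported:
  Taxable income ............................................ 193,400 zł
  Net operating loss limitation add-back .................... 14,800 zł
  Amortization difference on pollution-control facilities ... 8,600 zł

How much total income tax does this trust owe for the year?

33,206 zł

Regular tax:
  124,000 zł × 12% = 14,880 zł
  36,000 zł × 24% = 8,640 zł
  33,400 zł × 29% = 9,686 zł
  → 33,206 zł

Minimum tax:
  Adjusted income: 193,400 zł + 14,800 zł + 8,600 zł = 216,800 zł
  Less exemption 114,000 zł → base 102,800 zł
  102,800 zł × 14% = 14,392 zł

33,206 zł > 14,392 zł, so the regular tax governs.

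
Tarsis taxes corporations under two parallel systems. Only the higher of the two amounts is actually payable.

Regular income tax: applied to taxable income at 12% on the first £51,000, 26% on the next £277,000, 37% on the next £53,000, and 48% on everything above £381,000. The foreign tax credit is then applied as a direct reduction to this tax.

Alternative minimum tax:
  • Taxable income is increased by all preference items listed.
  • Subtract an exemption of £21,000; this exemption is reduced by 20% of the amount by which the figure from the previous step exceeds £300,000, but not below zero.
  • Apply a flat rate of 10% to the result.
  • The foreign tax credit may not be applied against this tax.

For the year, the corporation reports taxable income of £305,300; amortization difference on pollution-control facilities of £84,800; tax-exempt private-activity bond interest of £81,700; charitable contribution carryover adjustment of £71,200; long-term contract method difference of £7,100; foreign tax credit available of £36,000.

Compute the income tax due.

£55,010

Alternative minimum tax:
  Adjusted income: £305,300 + £84,800 + £81,700 + £71,200 + £7,100 = £550,100
  Exemption: 20% × (£550,100 − £300,000) = £50,020 ≥ £21,000, so the exemption is fully phased out
  Base: £550,100 − £0 = £550,100
  £550,100 × 10% = £55,010

Regular income tax:
  £51,000 × 12% = £6,120
  £254,300 × 26% = £66,118
  → £72,238
  Less foreign tax credit £36,000 → £36,238

£55,010 > £36,238, so the alternative minimum tax is the binding amount.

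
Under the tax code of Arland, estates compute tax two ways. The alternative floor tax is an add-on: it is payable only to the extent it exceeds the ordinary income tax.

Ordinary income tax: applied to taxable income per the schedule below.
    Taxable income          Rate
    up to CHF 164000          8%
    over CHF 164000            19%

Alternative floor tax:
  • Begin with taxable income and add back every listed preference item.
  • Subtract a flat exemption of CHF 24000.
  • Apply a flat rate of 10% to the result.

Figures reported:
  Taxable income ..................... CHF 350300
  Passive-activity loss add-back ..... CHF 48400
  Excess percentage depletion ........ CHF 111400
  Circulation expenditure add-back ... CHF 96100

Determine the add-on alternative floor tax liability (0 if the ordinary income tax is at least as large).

Ordinary income tax:
  CHF 164000 × 8% = CHF 13120
  CHF 186300 × 19% = CHF 35397
  → CHF 48517

Alternative floor tax:
  Adjusted income: CHF 350300 + CHF 48400 + CHF 111400 + CHF 96100 = CHF 606200
  Less exemption CHF 24000 → base CHF 582200
  CHF 582200 × 10% = CHF 58220

Excess of alternative floor tax over ordinary income tax: CHF 58220 − CHF 48517 = CHF 9703.

CHF 9703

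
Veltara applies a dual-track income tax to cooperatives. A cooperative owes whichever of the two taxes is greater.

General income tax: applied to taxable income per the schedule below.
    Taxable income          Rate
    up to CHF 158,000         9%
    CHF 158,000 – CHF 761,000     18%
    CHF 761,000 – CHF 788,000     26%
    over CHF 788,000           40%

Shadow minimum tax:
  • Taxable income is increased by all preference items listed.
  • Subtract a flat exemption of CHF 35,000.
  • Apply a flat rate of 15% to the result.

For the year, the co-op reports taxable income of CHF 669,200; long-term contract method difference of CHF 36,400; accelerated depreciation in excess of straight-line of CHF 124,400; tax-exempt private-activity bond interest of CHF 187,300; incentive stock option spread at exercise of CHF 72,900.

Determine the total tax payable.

CHF 158,280

Shadow minimum tax:
  Adjusted income: CHF 669,200 + CHF 36,400 + CHF 124,400 + CHF 187,300 + CHF 72,900 = CHF 1,090,200
  Less exemption CHF 35,000 → base CHF 1,055,200
  CHF 1,055,200 × 15% = CHF 158,280

General income tax:
  CHF 158,000 × 9% = CHF 14,220
  CHF 511,200 × 18% = CHF 92,016
  → CHF 106,236

CHF 158,280 > CHF 106,236, so the shadow minimum tax is the binding amount.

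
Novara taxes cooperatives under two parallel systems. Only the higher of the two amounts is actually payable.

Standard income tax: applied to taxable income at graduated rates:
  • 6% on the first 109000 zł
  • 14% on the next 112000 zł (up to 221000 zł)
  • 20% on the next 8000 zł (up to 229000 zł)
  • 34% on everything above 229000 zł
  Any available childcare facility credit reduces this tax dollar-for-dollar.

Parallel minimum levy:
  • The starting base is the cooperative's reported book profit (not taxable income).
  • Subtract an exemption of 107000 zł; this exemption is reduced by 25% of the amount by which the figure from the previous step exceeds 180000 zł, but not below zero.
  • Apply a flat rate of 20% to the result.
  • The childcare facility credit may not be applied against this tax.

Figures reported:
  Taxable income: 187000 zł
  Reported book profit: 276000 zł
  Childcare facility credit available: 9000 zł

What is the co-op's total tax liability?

Parallel minimum levy:
  Base (reported book profit): 276000 zł
  Exemption: 107000 zł − 25% × (276000 zł − 180000 zł) = 107000 zł − 24000 zł = 83000 zł
  Base: 276000 zł − 83000 zł = 193000 zł
  193000 zł × 20% = 38600 zł

Standard income tax:
  109000 zł × 6% = 6540 zł
  78000 zł × 14% = 10920 zł
  → 17460 zł
  Less childcare facility credit 9000 zł → 8460 zł

38600 zł > 8460 zł, so the parallel minimum levy is the binding amount.

38600 zł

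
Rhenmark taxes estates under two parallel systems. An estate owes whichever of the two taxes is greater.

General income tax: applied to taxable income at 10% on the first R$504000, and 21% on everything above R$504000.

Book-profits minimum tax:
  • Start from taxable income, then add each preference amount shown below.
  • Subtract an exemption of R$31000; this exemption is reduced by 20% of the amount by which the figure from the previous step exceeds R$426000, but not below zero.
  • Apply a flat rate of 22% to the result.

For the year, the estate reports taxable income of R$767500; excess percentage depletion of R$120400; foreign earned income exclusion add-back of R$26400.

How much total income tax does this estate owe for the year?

R$201146

Book-profits minimum tax:
  Adjusted income: R$767500 + R$120400 + R$26400 = R$914300
  Exemption: 20% × (R$914300 − R$426000) = R$97660 ≥ R$31000, so the exemption is fully phased out
  Base: R$914300 − R$0 = R$914300
  R$914300 × 22% = R$201146

General income tax:
  R$504000 × 10% = R$50400
  R$263500 × 21% = R$55335
  → R$105735

R$201146 > R$105735, so the book-profits minimum tax is the binding amount.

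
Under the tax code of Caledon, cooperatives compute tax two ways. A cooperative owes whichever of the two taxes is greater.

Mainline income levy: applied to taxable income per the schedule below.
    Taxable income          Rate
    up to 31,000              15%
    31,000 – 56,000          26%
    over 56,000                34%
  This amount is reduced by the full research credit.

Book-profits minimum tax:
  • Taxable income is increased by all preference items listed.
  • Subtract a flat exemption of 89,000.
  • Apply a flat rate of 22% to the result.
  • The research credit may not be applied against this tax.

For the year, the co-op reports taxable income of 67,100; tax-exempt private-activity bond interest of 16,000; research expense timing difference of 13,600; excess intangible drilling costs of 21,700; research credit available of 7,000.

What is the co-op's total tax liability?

Book-profits minimum tax:
  Adjusted income: 67,100 + 16,000 + 13,600 + 21,700 = 118,400
  Less exemption 89,000 → base 29,400
  29,400 × 22% = 6,468

Mainline income levy:
  31,000 × 15% = 4,650
  25,000 × 26% = 6,500
  11,100 × 34% = 3,774
  → 14,924
  Less research credit 7,000 → 7,924

7,924 > 6,468, so the mainline income levy governs.

7,924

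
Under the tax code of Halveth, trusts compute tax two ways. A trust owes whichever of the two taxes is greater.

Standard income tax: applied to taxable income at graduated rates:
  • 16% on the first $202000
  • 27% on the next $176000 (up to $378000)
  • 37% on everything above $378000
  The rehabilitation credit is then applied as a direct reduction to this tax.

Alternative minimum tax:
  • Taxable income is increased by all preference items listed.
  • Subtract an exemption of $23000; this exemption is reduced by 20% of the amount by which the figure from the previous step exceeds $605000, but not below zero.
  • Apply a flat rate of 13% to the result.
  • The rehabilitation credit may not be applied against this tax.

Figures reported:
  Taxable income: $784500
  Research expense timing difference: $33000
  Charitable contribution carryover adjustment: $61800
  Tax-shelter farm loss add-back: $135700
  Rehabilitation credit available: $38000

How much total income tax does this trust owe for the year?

Standard income tax:
  $202000 × 16% = $32320
  $176000 × 27% = $47520
  $406500 × 37% = $150405
  → $230245
  Less rehabilitation credit $38000 → $192245

Alternative minimum tax:
  Adjusted income: $784500 + $33000 + $61800 + $135700 = $1015000
  Exemption: 20% × ($1015000 − $605000) = $82000 ≥ $23000, so the exemption is fully phased out
  Base: $1015000 − $0 = $1015000
  $1015000 × 13% = $131950

$192245 > $131950, so the standard income tax governs.

$192245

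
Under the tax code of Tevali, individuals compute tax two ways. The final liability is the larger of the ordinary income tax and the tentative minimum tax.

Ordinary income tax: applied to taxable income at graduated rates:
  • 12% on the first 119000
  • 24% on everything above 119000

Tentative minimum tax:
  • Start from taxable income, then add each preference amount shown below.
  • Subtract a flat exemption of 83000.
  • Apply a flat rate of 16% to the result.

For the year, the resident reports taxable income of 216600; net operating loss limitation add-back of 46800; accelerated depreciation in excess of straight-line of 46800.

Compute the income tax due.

Ordinary income tax:
  119000 × 12% = 14280
  97600 × 24% = 23424
  → 37704

Tentative minimum tax:
  Adjusted income: 216600 + 46800 + 46800 = 310200
  Less exemption 83000 → base 227200
  227200 × 16% = 36352

37704 > 36352, so the ordinary income tax governs.

37704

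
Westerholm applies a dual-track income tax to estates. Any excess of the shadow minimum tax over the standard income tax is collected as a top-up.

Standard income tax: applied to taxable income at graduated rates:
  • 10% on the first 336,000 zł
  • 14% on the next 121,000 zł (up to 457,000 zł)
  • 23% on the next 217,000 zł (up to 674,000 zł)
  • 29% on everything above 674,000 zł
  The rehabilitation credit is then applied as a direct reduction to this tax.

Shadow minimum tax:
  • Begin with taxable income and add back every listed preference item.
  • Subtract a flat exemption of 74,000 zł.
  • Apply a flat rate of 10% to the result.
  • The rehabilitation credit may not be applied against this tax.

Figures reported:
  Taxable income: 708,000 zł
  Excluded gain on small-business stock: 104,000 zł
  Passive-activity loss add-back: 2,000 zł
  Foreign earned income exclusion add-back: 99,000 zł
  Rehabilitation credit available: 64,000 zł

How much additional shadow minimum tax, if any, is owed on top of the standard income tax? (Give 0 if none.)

37,590 zł

Shadow minimum tax:
  Adjusted income: 708,000 zł + 104,000 zł + 2,000 zł + 99,000 zł = 913,000 zł
  Less exemption 74,000 zł → base 839,000 zł
  839,000 zł × 10% = 83,900 zł

Standard income tax:
  336,000 zł × 10% = 33,600 zł
  121,000 zł × 14% = 16,940 zł
  217,000 zł × 23% = 49,910 zł
  34,000 zł × 29% = 9,860 zł
  → 110,310 zł
  Less rehabilitation credit 64,000 zł → 46,310 zł

Excess of shadow minimum tax over standard income tax: 83,900 zł − 46,310 zł = 37,590 zł.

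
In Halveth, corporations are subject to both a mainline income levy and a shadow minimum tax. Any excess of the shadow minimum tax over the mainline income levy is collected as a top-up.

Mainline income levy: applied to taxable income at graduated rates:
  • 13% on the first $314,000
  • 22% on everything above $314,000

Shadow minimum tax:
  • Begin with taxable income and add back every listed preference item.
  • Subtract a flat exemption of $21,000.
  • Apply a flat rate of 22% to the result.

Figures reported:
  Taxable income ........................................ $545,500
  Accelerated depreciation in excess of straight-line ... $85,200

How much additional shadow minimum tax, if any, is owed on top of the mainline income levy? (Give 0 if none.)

$42,384

Shadow minimum tax:
  Adjusted income: $545,500 + $85,200 = $630,700
  Less exemption $21,000 → base $609,700
  $609,700 × 22% = $134,134

Mainline income levy:
  $314,000 × 13% = $40,820
  $231,500 × 22% = $50,930
  → $91,750

Excess of shadow minimum tax over mainline income levy: $134,134 − $91,750 = $42,384.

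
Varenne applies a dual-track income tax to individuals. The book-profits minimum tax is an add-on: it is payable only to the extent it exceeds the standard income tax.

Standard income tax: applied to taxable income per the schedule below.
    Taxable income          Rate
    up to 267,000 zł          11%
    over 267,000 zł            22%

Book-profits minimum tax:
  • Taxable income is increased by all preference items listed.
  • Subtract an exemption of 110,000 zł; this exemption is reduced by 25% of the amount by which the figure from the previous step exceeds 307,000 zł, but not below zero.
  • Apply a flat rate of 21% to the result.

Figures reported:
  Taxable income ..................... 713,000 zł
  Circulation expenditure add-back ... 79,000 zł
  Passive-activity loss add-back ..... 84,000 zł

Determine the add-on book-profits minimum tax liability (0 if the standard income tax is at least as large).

Standard income tax:
  267,000 zł × 11% = 29,370 zł
  446,000 zł × 22% = 98,120 zł
  → 127,490 zł

Book-profits minimum tax:
  Adjusted income: 713,000 zł + 79,000 zł + 84,000 zł = 876,000 zł
  Exemption: 25% × (876,000 zł − 307,000 zł) = 142,250 zł ≥ 110,000 zł, so the exemption is fully phased out
  Base: 876,000 zł − 0 zł = 876,000 zł
  876,000 zł × 21% = 183,960 zł

Excess of book-profits minimum tax over standard income tax: 183,960 zł − 127,490 zł = 56,470 zł.

56,470 zł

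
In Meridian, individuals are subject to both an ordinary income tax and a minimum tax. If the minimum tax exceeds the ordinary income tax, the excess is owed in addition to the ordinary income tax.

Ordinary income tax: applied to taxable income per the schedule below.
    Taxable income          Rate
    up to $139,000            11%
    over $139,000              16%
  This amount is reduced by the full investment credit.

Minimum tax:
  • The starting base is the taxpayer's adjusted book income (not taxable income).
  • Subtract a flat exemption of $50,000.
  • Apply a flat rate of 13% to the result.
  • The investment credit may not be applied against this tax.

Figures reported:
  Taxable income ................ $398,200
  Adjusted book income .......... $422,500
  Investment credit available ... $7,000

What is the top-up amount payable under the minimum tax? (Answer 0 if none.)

Minimum tax:
  Base (adjusted book income): $422,500
  Less exemption $50,000 → base $372,500
  $372,500 × 13% = $48,425

Ordinary income tax:
  $139,000 × 11% = $15,290
  $259,200 × 16% = $41,472
  → $56,762
  Less investment credit $7,000 → $49,762

$48,425 ≤ $49,762, so no add-on is due.

$0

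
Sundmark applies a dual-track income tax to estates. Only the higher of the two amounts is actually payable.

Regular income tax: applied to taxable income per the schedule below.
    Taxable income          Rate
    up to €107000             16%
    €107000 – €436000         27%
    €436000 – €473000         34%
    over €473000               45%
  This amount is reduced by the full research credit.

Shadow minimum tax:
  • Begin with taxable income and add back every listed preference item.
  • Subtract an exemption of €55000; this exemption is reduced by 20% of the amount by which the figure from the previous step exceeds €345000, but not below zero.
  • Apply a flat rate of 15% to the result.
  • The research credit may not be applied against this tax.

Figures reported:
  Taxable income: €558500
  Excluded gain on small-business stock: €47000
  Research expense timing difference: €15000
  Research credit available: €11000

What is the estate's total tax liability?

Regular income tax:
  €107000 × 16% = €17120
  €329000 × 27% = €88830
  €37000 × 34% = €12580
  €85500 × 45% = €38475
  → €157005
  Less research credit €11000 → €146005

Shadow minimum tax:
  Adjusted income: €558500 + €47000 + €15000 = €620500
  Exemption: 20% × (€620500 − €345000) = €55100 ≥ €55000, so the exemption is fully phased out
  Base: €620500 − €0 = €620500
  €620500 × 15% = €93075

€146005 > €93075, so the regular income tax governs.

€146005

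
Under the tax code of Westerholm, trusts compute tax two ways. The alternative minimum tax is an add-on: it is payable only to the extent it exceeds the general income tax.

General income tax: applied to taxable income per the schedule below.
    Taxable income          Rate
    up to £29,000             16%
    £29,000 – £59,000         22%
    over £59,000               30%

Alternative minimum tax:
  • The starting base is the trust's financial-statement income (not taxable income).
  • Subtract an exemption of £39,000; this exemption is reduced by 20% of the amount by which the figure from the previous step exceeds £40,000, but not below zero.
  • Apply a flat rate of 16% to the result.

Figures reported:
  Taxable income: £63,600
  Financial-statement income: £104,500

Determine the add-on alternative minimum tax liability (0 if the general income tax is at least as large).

£0

General income tax:
  £29,000 × 16% = £4,640
  £30,000 × 22% = £6,600
  £4,600 × 30% = £1,380
  → £12,620

Alternative minimum tax:
  Base (financial-statement income): £104,500
  Exemption: £39,000 − 20% × (£104,500 − £40,000) = £39,000 − £12,900 = £26,100
  Base: £104,500 − £26,100 = £78,400
  £78,400 × 16% = £12,544

£12,544 ≤ £12,620, so no add-on is due.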